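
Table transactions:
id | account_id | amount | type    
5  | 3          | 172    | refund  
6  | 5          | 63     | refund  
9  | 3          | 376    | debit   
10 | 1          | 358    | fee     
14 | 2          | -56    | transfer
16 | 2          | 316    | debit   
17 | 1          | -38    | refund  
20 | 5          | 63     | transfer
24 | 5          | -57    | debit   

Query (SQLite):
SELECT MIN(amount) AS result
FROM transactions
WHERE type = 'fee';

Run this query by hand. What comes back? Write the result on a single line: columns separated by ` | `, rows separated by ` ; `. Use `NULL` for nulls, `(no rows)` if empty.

358

Rows where type='fee' → amount values: [358].
MIN of non-NULL values = 358.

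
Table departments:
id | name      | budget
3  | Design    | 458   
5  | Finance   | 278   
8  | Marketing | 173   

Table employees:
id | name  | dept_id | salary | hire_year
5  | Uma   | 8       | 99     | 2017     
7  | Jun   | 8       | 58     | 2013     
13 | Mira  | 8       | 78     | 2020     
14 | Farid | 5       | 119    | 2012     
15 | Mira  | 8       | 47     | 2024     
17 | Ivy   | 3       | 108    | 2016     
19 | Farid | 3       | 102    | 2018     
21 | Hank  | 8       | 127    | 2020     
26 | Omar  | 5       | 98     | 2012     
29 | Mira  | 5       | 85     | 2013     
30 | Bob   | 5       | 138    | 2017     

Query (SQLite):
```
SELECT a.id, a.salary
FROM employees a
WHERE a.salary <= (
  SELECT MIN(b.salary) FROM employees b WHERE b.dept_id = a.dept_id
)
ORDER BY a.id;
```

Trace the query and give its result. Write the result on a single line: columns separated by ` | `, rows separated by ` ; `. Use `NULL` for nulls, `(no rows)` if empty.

15 | 47 ; 19 | 102 ; 29 | 85

For each employees row a, compute MIN(salary) over rows sharing a.dept_id.
Keep row a if a.salary <= that per-group MIN.
  dept_id=3: MIN(salary) = 102
  dept_id=5: MIN(salary) = 85
  dept_id=8: MIN(salary) = 47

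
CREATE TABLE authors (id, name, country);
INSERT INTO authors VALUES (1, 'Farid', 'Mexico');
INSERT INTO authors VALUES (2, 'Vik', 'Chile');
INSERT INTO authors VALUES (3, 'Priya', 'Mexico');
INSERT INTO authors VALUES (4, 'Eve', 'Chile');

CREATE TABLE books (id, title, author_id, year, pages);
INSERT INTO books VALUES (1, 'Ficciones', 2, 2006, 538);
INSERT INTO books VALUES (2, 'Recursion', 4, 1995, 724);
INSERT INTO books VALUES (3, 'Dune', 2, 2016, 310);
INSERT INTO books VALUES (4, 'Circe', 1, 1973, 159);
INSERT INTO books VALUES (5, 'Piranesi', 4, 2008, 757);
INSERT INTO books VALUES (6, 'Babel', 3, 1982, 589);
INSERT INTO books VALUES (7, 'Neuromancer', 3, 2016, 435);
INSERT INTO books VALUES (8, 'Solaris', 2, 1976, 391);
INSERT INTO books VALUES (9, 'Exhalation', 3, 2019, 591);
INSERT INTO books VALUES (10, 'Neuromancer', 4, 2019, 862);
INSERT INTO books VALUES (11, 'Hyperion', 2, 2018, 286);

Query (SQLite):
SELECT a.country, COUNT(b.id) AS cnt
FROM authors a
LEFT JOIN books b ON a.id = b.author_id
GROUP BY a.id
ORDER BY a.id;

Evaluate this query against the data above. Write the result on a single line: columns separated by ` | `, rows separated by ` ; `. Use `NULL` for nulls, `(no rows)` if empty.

Mexico | 1 ; Chile | 4 ; Mexico | 3 ; Chile | 3

LEFT JOIN keeps every authors row; unmatched ones get NULL for books columns.
Group by authors.id and compute COUNT(b.id). COUNT(col) of an all-NULL group is 0.
  1: ids {4} → COUNT(b.id)=1
  2: ids {1, 3, 8, 11} → COUNT(b.id)=4
  3: ids {6, 7, 9} → COUNT(b.id)=3
  4: ids {2, 5, 10} → COUNT(b.id)=3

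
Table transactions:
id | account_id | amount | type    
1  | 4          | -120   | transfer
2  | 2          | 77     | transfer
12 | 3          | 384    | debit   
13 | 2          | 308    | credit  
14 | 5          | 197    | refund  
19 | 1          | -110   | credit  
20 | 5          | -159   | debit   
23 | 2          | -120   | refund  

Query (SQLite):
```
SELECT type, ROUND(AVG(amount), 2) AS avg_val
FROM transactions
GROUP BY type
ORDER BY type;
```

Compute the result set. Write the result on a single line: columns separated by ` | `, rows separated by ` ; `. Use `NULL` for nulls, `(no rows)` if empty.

credit | 99 ; debit | 112.5 ; refund | 38.5 ; transfer | -21.5

Partition transactions by type; compute ROUND(AVG(amount), 2) within each group.
  credit: ids {13, 19} → ROUND(AVG(amount), 2)=99
  debit: ids {12, 20} → ROUND(AVG(amount), 2)=112.5
  refund: ids {14, 23} → ROUND(AVG(amount), 2)=38.5
  transfer: ids {1, 2} → ROUND(AVG(amount), 2)=-21.5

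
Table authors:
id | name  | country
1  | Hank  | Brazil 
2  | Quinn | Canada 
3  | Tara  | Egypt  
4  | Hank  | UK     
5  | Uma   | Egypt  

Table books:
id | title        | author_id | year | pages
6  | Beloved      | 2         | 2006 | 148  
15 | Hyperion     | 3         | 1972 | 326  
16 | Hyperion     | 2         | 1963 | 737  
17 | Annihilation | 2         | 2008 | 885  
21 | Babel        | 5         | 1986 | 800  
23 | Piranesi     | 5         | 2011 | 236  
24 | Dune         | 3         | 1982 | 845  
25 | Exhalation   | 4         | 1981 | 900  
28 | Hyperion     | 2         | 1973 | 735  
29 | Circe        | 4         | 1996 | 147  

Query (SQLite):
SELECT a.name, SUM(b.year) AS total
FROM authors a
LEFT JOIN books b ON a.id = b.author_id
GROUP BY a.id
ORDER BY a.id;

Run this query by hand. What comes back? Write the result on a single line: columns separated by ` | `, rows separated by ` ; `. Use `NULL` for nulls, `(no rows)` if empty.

Hank | NULL ; Quinn | 7950 ; Tara | 3954 ; Hank | 3977 ; Uma | 3997

LEFT JOIN keeps every authors row; unmatched ones get NULL for books columns.
Group by authors.id and compute SUM(b.year). SUM over an all-NULL group is NULL.
  1: ids {—} → SUM(b.year)=NULL
  2: ids {6, 16, 17, 28} → SUM(b.year)=7950
  3: ids {15, 24} → SUM(b.year)=3954
  4: ids {25, 29} → SUM(b.year)=3977
  5: ids {21, 23} → SUM(b.year)=3997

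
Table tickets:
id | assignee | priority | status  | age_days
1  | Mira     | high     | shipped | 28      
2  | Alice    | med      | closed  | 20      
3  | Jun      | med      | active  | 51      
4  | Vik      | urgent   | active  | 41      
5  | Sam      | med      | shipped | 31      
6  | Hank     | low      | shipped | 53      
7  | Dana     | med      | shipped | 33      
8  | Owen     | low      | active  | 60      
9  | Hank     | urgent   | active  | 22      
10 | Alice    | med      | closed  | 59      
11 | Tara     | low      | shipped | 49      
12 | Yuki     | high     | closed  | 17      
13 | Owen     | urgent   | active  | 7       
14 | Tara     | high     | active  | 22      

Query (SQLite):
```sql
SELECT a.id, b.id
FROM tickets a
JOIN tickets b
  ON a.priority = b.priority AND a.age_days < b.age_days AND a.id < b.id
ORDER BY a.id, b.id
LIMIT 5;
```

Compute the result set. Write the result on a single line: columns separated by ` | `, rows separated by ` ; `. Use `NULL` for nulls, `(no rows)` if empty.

2 | 3 ; 2 | 5 ; 2 | 7 ; 2 | 10 ; 3 | 10

Pairs (a,b) with same priority, a.age_days < b.age_days, a.id < b.id.
priority groups: high:{1,12,14} low:{6,8,11} med:{2,3,5,7,10} urgent:{4,9,13}
Ordered by (a.id, b.id); first 5.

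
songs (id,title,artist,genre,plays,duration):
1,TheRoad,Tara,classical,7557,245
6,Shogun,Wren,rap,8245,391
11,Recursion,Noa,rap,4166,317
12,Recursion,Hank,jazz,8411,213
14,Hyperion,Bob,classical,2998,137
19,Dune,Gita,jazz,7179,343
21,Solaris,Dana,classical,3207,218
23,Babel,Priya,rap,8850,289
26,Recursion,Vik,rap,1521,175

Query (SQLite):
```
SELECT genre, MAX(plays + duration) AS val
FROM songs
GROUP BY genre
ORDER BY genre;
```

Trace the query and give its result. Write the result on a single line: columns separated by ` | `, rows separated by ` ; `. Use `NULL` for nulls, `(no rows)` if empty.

classical | 7802 ; jazz | 8624 ; rap | 9139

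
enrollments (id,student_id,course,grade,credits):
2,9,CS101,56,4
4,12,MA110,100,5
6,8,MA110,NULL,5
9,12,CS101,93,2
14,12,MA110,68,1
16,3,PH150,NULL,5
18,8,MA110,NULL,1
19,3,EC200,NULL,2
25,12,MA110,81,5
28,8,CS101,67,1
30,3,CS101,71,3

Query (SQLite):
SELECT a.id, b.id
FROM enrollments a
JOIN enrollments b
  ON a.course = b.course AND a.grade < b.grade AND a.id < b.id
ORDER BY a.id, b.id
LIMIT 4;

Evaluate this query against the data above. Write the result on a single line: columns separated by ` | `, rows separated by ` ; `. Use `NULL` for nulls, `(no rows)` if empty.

2 | 9 ; 2 | 28 ; 2 | 30 ; 14 | 25

Pairs (a,b) with same course, a.grade < b.grade, a.id < b.id.
course groups: CS101:{2,9,28,30} EC200:{19} MA110:{4,6,14,18,25} PH150:{16}
Ordered by (a.id, b.id); first 4.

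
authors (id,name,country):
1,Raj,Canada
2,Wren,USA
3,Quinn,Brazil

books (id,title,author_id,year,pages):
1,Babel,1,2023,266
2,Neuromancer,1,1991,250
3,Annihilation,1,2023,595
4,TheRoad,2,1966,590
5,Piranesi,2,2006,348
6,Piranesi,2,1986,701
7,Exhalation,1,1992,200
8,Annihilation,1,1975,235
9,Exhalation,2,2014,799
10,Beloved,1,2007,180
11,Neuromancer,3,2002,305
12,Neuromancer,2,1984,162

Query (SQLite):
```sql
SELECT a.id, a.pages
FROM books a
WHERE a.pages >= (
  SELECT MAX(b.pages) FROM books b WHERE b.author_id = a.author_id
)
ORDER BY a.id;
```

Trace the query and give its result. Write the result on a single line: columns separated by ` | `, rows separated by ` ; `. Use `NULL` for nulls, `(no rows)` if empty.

For each books row a, compute MAX(pages) over rows sharing a.author_id.
Keep row a if a.pages >= that per-group MAX.
  author_id=1: MAX(pages) = 595
  author_id=2: MAX(pages) = 799
  author_id=3: MAX(pages) = 305

3 | 595 ; 9 | 799 ; 11 | 305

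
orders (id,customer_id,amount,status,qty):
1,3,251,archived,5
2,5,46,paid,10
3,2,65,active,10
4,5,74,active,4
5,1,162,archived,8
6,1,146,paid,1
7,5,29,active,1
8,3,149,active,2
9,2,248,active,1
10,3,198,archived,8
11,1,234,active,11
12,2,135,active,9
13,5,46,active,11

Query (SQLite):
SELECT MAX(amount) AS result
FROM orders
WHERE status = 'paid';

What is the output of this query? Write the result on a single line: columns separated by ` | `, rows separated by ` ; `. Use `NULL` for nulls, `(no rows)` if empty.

Rows where status='paid' → amount values: [46, 146].
MAX of non-NULL values = 146.

146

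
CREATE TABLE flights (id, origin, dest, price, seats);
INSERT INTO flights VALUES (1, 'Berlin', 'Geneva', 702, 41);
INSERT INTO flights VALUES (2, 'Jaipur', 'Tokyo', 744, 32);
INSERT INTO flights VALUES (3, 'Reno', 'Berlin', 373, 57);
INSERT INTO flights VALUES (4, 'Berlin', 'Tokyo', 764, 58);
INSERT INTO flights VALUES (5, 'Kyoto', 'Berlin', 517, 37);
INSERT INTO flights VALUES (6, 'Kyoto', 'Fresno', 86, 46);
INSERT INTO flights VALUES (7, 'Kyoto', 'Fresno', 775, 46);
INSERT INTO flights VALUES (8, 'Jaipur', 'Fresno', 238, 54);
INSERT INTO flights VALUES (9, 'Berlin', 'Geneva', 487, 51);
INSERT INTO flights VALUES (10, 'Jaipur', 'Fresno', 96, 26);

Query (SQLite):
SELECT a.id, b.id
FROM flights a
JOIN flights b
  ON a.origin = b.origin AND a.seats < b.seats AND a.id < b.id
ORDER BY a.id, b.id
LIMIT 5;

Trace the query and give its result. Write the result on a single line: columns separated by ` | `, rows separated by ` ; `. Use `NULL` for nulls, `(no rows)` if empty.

1 | 4 ; 1 | 9 ; 2 | 8 ; 5 | 6 ; 5 | 7

Pairs (a,b) with same origin, a.seats < b.seats, a.id < b.id.
origin groups: Berlin:{1,4,9} Jaipur:{2,8,10} Kyoto:{5,6,7} Reno:{3}
Ordered by (a.id, b.id); first 5.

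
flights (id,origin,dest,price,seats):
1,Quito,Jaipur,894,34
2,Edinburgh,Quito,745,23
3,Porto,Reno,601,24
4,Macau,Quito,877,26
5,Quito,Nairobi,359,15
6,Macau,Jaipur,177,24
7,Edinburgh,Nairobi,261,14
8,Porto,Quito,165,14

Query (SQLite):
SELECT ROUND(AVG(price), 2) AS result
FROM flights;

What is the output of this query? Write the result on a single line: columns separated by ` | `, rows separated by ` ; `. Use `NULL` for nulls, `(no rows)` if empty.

509.88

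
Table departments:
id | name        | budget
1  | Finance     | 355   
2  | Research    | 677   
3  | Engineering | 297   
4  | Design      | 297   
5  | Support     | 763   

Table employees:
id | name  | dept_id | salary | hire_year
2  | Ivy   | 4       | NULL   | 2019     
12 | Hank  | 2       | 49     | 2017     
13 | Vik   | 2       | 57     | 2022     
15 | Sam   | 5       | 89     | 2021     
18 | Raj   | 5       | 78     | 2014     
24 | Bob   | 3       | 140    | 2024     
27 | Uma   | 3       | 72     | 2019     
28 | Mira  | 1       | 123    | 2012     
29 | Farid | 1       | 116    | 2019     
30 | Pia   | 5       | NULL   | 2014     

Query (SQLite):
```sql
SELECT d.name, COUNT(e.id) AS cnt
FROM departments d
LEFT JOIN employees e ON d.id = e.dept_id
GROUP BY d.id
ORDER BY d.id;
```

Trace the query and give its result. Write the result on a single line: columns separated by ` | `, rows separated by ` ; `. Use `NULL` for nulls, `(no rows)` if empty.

LEFT JOIN keeps every departments row; unmatched ones get NULL for employees columns.
Group by departments.id and compute COUNT(e.id). COUNT(col) of an all-NULL group is 0.
  1: ids {28, 29} → COUNT(e.id)=2
  2: ids {12, 13} → COUNT(e.id)=2
  3: ids {24, 27} → COUNT(e.id)=2
  4: ids {2} → COUNT(e.id)=1
  5: ids {15, 18, 30} → COUNT(e.id)=3

Finance | 2 ; Research | 2 ; Engineering | 2 ; Design | 1 ; Support | 3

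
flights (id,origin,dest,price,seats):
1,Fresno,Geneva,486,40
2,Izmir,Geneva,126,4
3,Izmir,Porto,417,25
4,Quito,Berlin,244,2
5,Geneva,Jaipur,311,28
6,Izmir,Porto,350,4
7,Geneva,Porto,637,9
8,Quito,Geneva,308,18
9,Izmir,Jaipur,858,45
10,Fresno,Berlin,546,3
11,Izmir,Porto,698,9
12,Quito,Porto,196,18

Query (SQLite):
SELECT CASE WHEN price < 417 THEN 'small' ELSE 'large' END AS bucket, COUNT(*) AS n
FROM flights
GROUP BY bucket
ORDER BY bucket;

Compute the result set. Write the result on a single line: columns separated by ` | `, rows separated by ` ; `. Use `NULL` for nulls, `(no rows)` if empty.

large | 6 ; small | 6

Bucket rows by price < 417 → 'small' else 'large'; count each bucket.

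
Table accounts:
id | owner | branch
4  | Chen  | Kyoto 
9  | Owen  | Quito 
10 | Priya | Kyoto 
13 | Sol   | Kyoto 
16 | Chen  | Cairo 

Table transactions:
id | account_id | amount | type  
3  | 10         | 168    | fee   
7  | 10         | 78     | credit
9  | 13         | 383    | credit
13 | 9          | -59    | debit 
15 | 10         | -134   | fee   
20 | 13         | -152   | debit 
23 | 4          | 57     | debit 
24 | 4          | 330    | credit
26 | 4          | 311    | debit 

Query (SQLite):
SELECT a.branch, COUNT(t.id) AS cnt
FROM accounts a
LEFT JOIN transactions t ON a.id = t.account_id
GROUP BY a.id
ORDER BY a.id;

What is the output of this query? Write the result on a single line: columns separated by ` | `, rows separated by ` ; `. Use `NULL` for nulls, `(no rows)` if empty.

Kyoto | 3 ; Quito | 1 ; Kyoto | 3 ; Kyoto | 2 ; Cairo | 0

LEFT JOIN keeps every accounts row; unmatched ones get NULL for transactions columns.
Group by accounts.id and compute COUNT(t.id). COUNT(col) of an all-NULL group is 0.
  4: ids {23, 24, 26} → COUNT(t.id)=3
  9: ids {13} → COUNT(t.id)=1
  10: ids {3, 7, 15} → COUNT(t.id)=3
  13: ids {9, 20} → COUNT(t.id)=2
  16: ids {—} → COUNT(t.id)=0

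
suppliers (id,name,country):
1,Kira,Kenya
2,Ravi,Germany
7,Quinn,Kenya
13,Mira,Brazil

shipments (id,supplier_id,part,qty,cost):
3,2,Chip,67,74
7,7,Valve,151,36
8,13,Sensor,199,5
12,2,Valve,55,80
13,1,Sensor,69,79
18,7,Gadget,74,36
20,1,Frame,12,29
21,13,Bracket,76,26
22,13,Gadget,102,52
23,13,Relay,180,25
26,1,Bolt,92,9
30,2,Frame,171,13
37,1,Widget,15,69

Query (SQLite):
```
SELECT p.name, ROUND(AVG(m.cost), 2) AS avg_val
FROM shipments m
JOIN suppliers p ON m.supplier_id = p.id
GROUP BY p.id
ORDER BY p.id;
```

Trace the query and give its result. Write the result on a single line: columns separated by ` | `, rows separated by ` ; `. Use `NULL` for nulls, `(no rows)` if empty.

Kira | 46.5 ; Ravi | 55.67 ; Quinn | 36 ; Mira | 27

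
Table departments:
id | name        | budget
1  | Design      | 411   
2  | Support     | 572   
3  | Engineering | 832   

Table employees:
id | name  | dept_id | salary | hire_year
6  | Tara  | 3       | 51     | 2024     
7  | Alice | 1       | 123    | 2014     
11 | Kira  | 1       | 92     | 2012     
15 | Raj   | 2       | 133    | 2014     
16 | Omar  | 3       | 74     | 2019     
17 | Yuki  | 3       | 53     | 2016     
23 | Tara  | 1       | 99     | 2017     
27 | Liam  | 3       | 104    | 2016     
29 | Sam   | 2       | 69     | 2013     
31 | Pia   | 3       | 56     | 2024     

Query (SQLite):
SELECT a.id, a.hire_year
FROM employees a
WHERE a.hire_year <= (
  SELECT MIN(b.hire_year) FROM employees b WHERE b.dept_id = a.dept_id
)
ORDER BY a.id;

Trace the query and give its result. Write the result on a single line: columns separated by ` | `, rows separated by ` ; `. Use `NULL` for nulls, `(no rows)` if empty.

For each employees row a, compute MIN(hire_year) over rows sharing a.dept_id.
Keep row a if a.hire_year <= that per-group MIN.
  dept_id=1: MIN(hire_year) = 2012
  dept_id=2: MIN(hire_year) = 2013
  dept_id=3: MIN(hire_year) = 2016

11 | 2012 ; 17 | 2016 ; 27 | 2016 ; 29 | 2013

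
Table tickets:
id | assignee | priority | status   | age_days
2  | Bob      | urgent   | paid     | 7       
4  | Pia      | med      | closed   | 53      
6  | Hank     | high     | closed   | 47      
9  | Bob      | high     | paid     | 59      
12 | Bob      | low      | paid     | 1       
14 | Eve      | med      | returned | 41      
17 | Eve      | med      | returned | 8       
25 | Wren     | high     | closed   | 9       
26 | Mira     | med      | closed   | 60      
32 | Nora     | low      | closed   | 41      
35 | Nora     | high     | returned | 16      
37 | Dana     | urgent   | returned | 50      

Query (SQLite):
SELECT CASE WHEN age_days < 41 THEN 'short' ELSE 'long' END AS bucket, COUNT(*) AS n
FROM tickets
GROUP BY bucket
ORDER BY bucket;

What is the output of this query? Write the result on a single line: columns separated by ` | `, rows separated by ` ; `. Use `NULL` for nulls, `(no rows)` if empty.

Bucket rows by age_days < 41 → 'short' else 'long'; count each bucket.

long | 7 ; short | 5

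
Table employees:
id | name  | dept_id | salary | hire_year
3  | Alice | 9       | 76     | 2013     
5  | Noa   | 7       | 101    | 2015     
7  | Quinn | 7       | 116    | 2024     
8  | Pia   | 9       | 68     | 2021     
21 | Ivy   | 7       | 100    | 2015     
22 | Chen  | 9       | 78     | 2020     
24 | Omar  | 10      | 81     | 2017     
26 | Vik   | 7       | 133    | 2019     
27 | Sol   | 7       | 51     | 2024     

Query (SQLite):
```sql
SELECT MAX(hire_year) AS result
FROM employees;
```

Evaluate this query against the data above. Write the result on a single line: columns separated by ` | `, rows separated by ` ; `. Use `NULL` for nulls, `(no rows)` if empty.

All hire_year values: [2013, 2015, 2024, 2021, 2015, 2020, 2017, 2019, 2024].
MAX of non-NULL values = 2024.

2024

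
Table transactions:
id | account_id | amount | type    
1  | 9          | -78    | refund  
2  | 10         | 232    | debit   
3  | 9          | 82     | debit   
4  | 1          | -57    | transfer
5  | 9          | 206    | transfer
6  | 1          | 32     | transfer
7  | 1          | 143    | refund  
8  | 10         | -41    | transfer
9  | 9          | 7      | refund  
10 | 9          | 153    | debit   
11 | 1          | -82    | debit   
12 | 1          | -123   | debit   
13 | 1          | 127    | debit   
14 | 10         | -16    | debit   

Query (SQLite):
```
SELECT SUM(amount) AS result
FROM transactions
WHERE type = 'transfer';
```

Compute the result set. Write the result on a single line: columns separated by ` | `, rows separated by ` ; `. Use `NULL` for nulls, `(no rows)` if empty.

Rows where type='transfer' → amount values: [-57, 206, 32, -41].
SUM of non-NULL values = 140.

140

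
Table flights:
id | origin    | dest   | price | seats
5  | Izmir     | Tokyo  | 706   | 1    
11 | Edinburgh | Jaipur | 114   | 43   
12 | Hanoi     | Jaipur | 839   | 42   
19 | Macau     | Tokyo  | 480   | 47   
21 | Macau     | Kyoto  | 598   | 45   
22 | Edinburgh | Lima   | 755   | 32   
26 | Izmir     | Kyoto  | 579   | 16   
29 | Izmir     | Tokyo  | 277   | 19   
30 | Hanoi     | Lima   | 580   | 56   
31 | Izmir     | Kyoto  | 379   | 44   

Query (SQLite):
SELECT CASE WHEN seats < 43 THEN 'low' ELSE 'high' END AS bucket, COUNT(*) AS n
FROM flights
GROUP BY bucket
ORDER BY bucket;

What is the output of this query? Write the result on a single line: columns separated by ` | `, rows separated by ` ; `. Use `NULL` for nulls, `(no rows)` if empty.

high | 5 ; low | 5

Bucket rows by seats < 43 → 'low' else 'high'; count each bucket.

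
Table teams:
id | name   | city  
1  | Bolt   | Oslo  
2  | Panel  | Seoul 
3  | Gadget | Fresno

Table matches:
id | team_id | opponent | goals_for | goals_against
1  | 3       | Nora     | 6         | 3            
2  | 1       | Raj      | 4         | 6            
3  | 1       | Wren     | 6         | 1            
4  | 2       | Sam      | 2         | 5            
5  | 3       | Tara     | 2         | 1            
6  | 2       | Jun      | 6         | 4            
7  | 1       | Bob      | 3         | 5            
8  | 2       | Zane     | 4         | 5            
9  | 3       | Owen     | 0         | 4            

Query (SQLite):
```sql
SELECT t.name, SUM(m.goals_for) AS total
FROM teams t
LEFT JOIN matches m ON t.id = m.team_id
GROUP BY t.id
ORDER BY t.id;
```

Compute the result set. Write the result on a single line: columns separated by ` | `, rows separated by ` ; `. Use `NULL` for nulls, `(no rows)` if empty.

LEFT JOIN keeps every teams row; unmatched ones get NULL for matches columns.
Group by teams.id and compute SUM(m.goals_for). SUM over an all-NULL group is NULL.
  1: ids {2, 3, 7} → SUM(m.goals_for)=13
  2: ids {4, 6, 8} → SUM(m.goals_for)=12
  3: ids {1, 5, 9} → SUM(m.goals_for)=8

Bolt | 13 ; Panel | 12 ; Gadget | 8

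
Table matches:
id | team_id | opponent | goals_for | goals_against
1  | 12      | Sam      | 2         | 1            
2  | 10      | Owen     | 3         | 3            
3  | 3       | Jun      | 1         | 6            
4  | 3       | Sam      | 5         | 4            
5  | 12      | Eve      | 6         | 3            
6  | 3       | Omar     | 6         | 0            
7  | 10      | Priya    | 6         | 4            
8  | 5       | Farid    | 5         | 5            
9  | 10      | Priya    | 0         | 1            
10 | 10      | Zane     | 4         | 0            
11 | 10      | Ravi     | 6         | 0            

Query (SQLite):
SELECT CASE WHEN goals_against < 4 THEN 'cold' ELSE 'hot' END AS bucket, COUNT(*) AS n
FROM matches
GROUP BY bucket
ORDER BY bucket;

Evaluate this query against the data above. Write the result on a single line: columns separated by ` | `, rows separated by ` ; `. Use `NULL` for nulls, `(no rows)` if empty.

Bucket rows by goals_against < 4 → 'cold' else 'hot'; count each bucket.

cold | 7 ; hot | 4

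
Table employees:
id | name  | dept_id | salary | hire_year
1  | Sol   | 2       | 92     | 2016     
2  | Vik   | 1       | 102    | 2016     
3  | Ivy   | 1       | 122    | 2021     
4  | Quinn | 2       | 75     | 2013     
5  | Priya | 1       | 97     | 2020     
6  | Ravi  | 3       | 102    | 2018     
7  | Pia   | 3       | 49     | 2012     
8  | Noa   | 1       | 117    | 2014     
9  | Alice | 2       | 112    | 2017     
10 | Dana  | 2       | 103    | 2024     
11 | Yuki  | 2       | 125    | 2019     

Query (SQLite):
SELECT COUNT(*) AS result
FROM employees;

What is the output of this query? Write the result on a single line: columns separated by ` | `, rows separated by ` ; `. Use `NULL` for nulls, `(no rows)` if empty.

All salary values: [92, 102, 122, 75, 97, 102, 49, 117, 112, 103, 125].
COUNT(*) counts rows → 11.

11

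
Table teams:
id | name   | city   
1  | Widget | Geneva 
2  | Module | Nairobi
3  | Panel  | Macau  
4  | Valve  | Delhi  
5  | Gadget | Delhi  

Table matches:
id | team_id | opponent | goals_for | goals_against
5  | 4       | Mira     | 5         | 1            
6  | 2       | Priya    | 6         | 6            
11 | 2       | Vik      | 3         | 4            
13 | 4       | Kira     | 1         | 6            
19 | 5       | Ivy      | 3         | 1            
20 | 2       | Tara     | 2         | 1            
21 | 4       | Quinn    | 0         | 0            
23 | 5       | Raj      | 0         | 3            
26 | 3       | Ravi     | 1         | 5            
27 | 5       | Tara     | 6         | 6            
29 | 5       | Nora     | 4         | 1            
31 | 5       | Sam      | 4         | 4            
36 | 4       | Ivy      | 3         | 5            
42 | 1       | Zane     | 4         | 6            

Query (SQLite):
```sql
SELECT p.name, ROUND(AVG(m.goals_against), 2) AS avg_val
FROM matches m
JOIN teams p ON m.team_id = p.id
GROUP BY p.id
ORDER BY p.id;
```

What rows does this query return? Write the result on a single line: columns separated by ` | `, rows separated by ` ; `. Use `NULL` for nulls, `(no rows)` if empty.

Widget | 6 ; Module | 3.67 ; Panel | 5 ; Valve | 3 ; Gadget | 3

Join each matches row to its teams via team_id.
Group joined rows by teams.id; compute ROUND(AVG(m.goals_against), 2) per group.
  1: ids {42} → ROUND(AVG(m.goals_against), 2)=6
  2: ids {6, 11, 20} → ROUND(AVG(m.goals_against), 2)=3.67
  3: ids {26} → ROUND(AVG(m.goals_against), 2)=5
  4: ids {5, 13, 21, 36} → ROUND(AVG(m.goals_against), 2)=3
  5: ids {19, 23, 27, 29, 31} → ROUND(AVG(m.goals_against), 2)=3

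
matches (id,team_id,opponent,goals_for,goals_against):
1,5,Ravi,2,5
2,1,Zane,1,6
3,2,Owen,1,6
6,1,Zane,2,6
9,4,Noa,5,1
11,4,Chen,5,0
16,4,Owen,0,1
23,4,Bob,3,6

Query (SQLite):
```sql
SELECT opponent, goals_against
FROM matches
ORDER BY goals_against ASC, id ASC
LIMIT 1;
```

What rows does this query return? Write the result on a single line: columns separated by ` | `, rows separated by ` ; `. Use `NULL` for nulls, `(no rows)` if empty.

Sort by goals_against asc, tiebreak id asc: (0, id=11), (1, id=9), (1, id=16), (5, id=1) …. Take first 1.

Chen | 0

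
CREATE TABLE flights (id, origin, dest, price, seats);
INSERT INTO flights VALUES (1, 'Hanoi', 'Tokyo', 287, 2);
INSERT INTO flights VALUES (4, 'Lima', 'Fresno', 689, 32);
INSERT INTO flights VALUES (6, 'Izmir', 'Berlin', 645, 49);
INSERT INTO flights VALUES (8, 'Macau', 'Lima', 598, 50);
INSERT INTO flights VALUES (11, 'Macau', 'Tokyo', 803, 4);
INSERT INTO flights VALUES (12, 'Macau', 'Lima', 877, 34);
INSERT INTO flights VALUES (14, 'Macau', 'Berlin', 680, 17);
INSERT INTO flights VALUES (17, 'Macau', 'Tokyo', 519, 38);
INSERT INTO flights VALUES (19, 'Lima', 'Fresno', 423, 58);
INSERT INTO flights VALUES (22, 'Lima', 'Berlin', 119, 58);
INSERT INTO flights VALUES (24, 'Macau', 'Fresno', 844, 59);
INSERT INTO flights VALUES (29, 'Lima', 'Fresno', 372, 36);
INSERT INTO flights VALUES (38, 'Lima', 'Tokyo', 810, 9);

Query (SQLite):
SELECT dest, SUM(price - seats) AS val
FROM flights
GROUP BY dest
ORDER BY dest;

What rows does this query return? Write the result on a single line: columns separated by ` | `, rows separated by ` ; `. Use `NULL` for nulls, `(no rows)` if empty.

For each row compute price - seats.
Group by dest; take SUM of the expression per group.
  Berlin: ids {6, 14, 22} → SUM(price - seats)=1320
  Fresno: ids {4, 19, 24, 29} → SUM(price - seats)=2143
  Lima: ids {8, 12} → SUM(price - seats)=1391
  Tokyo: ids {1, 11, 17, 38} → SUM(price - seats)=2366

Berlin | 1320 ; Fresno | 2143 ; Lima | 1391 ; Tokyo | 2366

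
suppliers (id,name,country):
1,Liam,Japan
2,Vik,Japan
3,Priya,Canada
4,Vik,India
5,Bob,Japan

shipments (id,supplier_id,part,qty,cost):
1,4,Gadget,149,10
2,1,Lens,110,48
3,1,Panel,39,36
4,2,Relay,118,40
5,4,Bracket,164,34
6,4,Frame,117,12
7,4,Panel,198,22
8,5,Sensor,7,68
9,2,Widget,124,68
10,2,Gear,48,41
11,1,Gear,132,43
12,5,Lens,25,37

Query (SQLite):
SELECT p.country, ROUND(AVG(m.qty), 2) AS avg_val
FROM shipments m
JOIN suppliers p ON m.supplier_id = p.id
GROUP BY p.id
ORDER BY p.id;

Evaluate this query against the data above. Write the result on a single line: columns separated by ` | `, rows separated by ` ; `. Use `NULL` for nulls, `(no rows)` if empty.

Join each shipments row to its suppliers via supplier_id.
Group joined rows by suppliers.id; compute ROUND(AVG(m.qty), 2) per group.
  1: ids {2, 3, 11} → ROUND(AVG(m.qty), 2)=93.67
  2: ids {4, 9, 10} → ROUND(AVG(m.qty), 2)=96.67
  4: ids {1, 5, 6, 7} → ROUND(AVG(m.qty), 2)=157
  5: ids {8, 12} → ROUND(AVG(m.qty), 2)=16

Japan | 93.67 ; Japan | 96.67 ; India | 157 ; Japan | 16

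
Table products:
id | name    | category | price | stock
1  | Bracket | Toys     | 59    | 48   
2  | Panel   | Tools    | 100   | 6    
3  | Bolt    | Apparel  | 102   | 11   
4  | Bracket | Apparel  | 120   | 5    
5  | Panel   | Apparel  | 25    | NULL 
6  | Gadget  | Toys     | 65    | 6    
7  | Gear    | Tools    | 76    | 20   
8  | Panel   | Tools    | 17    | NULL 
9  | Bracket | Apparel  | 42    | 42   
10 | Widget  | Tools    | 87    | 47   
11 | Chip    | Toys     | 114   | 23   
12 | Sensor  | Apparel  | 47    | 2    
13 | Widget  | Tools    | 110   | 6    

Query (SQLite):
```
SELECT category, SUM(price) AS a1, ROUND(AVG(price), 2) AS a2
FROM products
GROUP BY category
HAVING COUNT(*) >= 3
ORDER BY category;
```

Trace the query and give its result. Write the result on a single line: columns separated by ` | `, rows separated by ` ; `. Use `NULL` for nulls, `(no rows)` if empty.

Apparel | 336 | 67.2 ; Tools | 390 | 78 ; Toys | 238 | 79.33

Group products by category.
Per group compute: SUM(price), ROUND(AVG(price), 2).
HAVING: drop groups with fewer than 3 rows.
  Apparel: ids {3, 4, 5, 9, 12} → SUM(price)=336, ROUND(AVG(price), 2)=67.2
  Tools: ids {2, 7, 8, 10, 13} → SUM(price)=390, ROUND(AVG(price), 2)=78
  Toys: ids {1, 6, 11} → SUM(price)=238, ROUND(AVG(price), 2)=79.33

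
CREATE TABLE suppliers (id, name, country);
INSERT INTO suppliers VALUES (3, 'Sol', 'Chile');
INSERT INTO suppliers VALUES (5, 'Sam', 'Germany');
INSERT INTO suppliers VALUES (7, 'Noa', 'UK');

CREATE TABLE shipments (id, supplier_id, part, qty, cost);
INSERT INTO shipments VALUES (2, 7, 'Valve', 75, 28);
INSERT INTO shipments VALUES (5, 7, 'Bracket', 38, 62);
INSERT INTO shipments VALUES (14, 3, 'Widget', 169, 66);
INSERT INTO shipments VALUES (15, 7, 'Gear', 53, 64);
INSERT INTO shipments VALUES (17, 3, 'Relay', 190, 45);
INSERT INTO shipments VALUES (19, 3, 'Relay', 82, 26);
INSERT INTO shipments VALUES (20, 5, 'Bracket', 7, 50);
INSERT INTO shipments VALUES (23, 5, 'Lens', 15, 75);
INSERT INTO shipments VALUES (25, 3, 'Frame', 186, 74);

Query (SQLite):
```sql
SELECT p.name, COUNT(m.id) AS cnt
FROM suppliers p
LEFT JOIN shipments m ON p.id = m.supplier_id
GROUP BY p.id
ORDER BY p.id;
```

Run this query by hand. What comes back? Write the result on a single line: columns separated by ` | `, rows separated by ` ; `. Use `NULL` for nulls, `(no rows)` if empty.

LEFT JOIN keeps every suppliers row; unmatched ones get NULL for shipments columns.
Group by suppliers.id and compute COUNT(m.id). COUNT(col) of an all-NULL group is 0.
  3: ids {14, 17, 19, 25} → COUNT(m.id)=4
  5: ids {20, 23} → COUNT(m.id)=2
  7: ids {2, 5, 15} → COUNT(m.id)=3

Sol | 4 ; Sam | 2 ; Noa | 3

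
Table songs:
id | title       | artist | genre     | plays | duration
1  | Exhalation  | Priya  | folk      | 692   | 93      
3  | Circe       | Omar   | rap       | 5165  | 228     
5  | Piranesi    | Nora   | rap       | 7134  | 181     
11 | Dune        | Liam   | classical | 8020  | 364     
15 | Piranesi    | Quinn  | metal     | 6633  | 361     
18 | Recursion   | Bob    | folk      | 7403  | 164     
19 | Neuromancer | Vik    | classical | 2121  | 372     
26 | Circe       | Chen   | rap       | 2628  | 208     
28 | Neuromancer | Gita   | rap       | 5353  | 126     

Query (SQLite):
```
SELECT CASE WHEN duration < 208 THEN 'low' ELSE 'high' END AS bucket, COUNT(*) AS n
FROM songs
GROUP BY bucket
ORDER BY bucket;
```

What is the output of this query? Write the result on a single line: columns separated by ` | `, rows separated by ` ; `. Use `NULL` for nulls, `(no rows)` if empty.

high | 5 ; low | 4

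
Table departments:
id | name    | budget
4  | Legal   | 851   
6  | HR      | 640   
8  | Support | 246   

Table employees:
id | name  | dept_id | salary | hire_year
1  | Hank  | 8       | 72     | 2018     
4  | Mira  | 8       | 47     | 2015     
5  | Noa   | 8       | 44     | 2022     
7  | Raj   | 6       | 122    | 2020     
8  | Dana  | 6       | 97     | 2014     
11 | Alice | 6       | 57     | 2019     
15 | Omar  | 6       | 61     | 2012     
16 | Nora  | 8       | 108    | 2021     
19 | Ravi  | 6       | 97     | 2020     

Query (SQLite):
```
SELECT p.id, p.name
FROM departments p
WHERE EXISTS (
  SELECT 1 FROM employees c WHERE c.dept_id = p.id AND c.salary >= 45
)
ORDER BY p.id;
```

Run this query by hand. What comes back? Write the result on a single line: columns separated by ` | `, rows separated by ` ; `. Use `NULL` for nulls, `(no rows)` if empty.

For each departments row, check whether any employees with matching dept_id has salary >= 45.
Keep rows where that is true.

6 | HR ; 8 | Support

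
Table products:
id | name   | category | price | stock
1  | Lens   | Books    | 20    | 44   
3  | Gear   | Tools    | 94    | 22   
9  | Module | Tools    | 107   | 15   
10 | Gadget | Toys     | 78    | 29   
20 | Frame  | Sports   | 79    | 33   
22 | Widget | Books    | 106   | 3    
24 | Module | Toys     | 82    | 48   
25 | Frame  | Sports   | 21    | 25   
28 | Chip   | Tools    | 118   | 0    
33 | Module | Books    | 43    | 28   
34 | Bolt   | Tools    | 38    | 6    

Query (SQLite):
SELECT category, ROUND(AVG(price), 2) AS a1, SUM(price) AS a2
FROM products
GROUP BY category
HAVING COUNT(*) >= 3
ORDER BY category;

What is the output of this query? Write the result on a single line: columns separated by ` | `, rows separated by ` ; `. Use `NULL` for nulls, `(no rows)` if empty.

Books | 56.33 | 169 ; Tools | 89.25 | 357

Group products by category.
Per group compute: ROUND(AVG(price), 2), SUM(price).
HAVING: drop groups with fewer than 3 rows.
  Books: ids {1, 22, 33} → ROUND(AVG(price), 2)=56.33, SUM(price)=169
  Sports: ids {20, 25} → ROUND(AVG(price), 2)=50, SUM(price)=100
  Tools: ids {3, 9, 28, 34} → ROUND(AVG(price), 2)=89.25, SUM(price)=357
  Toys: ids {10, 24} → ROUND(AVG(price), 2)=80, SUM(price)=160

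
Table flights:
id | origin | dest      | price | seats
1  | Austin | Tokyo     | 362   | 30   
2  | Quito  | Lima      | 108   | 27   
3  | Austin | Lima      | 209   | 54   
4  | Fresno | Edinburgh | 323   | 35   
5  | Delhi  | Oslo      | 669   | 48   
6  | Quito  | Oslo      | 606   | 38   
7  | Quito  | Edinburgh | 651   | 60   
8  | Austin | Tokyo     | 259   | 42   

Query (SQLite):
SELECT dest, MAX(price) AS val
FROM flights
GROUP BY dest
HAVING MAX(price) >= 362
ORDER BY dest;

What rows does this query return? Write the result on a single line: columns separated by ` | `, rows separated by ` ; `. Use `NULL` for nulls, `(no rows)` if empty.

Edinburgh | 651 ; Oslo | 669 ; Tokyo | 362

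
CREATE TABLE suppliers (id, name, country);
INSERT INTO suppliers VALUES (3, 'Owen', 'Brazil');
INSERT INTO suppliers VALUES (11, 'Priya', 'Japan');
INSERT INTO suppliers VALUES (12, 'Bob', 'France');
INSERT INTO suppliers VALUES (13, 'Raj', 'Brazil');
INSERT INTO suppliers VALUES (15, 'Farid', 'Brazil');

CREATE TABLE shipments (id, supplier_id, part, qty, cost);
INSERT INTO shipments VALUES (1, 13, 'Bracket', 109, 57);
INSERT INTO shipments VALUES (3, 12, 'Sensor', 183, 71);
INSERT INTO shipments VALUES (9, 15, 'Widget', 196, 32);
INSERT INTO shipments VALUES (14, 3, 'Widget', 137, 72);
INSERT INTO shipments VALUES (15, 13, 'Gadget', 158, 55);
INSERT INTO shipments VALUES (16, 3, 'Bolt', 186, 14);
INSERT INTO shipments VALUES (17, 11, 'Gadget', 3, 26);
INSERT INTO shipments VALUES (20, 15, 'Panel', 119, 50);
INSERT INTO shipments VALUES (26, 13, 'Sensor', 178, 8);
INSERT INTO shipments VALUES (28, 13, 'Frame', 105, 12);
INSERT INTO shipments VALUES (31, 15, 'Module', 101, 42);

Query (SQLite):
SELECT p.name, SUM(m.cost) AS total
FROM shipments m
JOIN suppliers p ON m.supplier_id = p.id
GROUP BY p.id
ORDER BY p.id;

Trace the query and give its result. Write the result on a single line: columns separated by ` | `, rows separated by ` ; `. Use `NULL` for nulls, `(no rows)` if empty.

Owen | 86 ; Priya | 26 ; Bob | 71 ; Raj | 132 ; Farid | 124

Join each shipments row to its suppliers via supplier_id.
Group joined rows by suppliers.id; compute SUM(m.cost) per group.
  3: ids {14, 16} → SUM(m.cost)=86
  11: ids {17} → SUM(m.cost)=26
  12: ids {3} → SUM(m.cost)=71
  13: ids {1, 15, 26, 28} → SUM(m.cost)=132
  15: ids {9, 20, 31} → SUM(m.cost)=124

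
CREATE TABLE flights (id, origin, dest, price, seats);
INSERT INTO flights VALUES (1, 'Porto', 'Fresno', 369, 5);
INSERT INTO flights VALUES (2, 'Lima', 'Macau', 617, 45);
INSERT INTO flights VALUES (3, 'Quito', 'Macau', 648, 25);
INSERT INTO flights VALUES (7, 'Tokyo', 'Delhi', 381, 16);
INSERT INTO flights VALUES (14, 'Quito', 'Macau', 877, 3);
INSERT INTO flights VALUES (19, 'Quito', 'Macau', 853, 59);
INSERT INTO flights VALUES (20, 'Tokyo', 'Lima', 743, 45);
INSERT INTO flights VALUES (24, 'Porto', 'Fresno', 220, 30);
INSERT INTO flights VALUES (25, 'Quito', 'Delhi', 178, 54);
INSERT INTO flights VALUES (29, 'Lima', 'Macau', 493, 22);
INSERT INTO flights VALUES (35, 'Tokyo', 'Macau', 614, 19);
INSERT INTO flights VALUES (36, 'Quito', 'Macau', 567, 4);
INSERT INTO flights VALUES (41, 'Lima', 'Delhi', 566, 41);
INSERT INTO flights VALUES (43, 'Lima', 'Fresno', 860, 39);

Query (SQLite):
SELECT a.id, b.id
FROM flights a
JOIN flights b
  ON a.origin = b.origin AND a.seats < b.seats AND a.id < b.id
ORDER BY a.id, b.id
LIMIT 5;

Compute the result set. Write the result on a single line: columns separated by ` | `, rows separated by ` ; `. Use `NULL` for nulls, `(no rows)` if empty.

Pairs (a,b) with same origin, a.seats < b.seats, a.id < b.id.
origin groups: Lima:{2,29,41,43} Porto:{1,24} Quito:{3,14,19,25,36} Tokyo:{7,20,35}
Ordered by (a.id, b.id); first 5.

1 | 24 ; 3 | 19 ; 3 | 25 ; 7 | 20 ; 7 | 35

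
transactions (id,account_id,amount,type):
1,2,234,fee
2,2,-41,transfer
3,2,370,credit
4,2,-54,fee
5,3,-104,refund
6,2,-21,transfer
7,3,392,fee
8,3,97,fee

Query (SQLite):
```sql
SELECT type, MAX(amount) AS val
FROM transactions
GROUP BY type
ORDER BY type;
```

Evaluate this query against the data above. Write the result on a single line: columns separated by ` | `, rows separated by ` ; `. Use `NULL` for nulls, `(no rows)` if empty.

credit | 370 ; fee | 392 ; refund | -104 ; transfer | -21

Partition transactions by type; compute MAX(amount) within each group.
  credit: ids {3} → MAX(amount)=370
  fee: ids {1, 4, 7, 8} → MAX(amount)=392
  refund: ids {5} → MAX(amount)=-104
  transfer: ids {2, 6} → MAX(amount)=-21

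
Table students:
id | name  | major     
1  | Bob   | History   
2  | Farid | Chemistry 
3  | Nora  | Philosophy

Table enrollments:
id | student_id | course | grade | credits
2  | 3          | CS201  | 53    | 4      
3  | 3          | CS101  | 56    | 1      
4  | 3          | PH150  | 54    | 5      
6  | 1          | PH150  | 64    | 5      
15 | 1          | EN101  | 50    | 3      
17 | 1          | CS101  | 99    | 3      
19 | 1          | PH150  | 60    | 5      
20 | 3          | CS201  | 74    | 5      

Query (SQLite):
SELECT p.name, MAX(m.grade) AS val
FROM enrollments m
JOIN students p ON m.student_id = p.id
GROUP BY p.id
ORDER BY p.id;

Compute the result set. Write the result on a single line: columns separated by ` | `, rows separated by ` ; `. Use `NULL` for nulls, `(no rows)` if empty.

Bob | 99 ; Nora | 74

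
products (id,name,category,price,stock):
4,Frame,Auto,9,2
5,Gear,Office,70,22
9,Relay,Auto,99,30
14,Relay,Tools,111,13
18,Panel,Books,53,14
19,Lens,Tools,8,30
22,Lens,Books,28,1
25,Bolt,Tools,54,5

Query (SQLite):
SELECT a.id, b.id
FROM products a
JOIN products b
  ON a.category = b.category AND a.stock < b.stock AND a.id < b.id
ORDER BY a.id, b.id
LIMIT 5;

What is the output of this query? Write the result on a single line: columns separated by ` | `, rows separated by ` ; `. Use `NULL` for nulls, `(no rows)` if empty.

Pairs (a,b) with same category, a.stock < b.stock, a.id < b.id.
category groups: Auto:{4,9} Books:{18,22} Office:{5} Tools:{14,19,25}
Ordered by (a.id, b.id); first 5.

4 | 9 ; 14 | 19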